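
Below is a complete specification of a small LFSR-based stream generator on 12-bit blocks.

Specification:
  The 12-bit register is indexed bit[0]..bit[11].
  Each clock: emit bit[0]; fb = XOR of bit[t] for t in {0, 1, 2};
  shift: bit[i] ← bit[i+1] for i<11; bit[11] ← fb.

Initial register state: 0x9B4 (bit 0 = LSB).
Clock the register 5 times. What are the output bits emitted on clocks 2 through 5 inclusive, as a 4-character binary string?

0101

reg_0 = 0x9B4
clock 1: out=0, reg = 0xCDA
clock 2: out=0, reg = 0xE6D
clock 3: out=1, reg = 0x736
clock 4: out=0, reg = 0x39B
clock 5: out=1, reg = 0x1CD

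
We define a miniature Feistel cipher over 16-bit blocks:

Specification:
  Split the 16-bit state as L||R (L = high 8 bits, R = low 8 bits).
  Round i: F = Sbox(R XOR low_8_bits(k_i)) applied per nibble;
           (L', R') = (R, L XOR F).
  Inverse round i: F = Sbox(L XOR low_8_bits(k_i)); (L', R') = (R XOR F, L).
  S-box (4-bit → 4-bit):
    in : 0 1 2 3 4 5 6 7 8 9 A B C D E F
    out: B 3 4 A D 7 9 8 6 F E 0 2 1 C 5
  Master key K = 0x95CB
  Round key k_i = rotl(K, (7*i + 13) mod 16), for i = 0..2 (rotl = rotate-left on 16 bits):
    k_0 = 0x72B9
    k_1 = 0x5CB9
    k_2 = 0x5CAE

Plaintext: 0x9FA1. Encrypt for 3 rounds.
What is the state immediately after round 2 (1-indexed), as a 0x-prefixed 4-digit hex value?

0xA99A

s_0 = plaintext = 0x9FA1
s_1 = Round(s_0, k_0) = 0xA1A9
s_2 = Round(s_1, k_1) = 0xA99A
s_3 = Round(s_2, k_2) = 0x9A04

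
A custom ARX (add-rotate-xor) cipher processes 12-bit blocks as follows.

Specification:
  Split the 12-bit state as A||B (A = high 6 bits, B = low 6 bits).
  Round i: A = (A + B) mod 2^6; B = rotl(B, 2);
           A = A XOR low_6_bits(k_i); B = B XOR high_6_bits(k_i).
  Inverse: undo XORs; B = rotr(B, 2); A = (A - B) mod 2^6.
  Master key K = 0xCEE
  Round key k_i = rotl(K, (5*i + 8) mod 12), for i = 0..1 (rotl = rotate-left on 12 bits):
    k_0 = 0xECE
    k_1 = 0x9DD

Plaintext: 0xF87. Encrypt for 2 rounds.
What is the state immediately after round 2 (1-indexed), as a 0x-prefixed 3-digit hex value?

s_0 = plaintext = 0xF87
s_1 = Round(s_0, k_0) = 0x2E7
s_2 = Round(s_1, k_1) = 0xBF9

0xBF9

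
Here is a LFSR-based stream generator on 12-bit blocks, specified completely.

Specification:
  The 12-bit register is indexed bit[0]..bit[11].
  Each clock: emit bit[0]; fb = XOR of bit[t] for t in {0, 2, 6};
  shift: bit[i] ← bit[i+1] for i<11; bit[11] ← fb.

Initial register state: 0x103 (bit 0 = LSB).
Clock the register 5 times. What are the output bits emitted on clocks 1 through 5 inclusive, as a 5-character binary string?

reg_0 = 0x103
clock 1: out=1, reg = 0x881
clock 2: out=1, reg = 0xC40
clock 3: out=0, reg = 0xE20
clock 4: out=0, reg = 0x710
clock 5: out=0, reg = 0x388

11000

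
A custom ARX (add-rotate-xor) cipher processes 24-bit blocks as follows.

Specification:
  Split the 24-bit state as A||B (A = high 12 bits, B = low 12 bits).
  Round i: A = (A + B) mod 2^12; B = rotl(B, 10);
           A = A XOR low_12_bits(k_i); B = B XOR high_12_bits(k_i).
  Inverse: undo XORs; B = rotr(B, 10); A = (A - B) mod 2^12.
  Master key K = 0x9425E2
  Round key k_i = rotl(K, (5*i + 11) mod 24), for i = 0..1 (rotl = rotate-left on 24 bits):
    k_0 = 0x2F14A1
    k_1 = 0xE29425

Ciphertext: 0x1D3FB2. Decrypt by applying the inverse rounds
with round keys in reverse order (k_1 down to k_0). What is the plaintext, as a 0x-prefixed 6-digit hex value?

0x8B6275

s_0 = ciphertext = 0x1D3FB2
s_1 = InvRound(s_0, k_1) = 0xF8A66C
s_2 = InvRound(s_1, k_0) = 0x8B6275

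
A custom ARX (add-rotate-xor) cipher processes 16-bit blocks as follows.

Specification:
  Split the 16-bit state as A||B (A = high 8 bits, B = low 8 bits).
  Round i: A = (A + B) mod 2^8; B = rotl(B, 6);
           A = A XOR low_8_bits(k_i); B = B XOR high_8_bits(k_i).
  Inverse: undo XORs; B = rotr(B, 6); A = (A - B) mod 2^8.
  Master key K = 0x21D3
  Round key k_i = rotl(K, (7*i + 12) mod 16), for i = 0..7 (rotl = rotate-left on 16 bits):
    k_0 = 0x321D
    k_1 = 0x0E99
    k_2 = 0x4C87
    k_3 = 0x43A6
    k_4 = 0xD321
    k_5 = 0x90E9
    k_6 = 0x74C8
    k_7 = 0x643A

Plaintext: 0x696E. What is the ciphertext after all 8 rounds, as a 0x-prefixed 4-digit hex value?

0x9429

s_0 = plaintext = 0x696E
s_1 = Round(s_0, k_0) = 0xCAA9
s_2 = Round(s_1, k_1) = 0xEA64
s_3 = Round(s_2, k_2) = 0xC955
s_4 = Round(s_3, k_3) = 0xB816
s_5 = Round(s_4, k_4) = 0xEF56
s_6 = Round(s_5, k_5) = 0xAC05
s_7 = Round(s_6, k_6) = 0x7935
s_8 = Round(s_7, k_7) = 0x9429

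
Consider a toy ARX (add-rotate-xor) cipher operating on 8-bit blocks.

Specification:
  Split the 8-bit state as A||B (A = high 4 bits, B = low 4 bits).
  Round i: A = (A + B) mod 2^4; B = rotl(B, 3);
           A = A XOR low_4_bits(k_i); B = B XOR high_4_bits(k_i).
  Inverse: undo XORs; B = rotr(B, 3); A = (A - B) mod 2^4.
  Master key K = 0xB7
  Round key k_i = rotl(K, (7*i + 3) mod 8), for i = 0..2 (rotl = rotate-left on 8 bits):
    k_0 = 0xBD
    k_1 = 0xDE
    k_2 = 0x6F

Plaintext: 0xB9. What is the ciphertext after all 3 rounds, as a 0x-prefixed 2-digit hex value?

s_0 = plaintext = 0xB9
s_1 = Round(s_0, k_0) = 0x97
s_2 = Round(s_1, k_1) = 0xE6
s_3 = Round(s_2, k_2) = 0xB5

0xB5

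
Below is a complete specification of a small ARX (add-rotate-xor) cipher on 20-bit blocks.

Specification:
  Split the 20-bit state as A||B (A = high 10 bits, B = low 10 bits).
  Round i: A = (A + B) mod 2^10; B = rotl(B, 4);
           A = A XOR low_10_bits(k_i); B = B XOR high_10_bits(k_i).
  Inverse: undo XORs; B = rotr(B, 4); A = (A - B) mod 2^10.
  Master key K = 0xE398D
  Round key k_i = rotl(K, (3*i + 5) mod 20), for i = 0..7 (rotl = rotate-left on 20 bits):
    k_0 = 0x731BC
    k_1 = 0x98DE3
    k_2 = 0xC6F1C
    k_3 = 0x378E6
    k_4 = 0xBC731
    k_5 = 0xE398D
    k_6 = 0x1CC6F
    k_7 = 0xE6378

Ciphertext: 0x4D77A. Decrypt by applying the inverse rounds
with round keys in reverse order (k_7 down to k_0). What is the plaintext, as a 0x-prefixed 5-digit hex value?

0xD9A0A

s_0 = ciphertext = 0x4D77A
s_1 = InvRound(s_0, k_7) = 0x6FC8E
s_2 = InvRound(s_1, k_6) = 0xA074F
s_3 = InvRound(s_2, k_5) = 0xB004C
s_4 = InvRound(s_3, k_4) = 0xA1B6B
s_5 = InvRound(s_4, k_3) = 0x3957B
s_6 = InvRound(s_5, k_2) = 0xF4C26
s_7 = InvRound(s_6, k_1) = 0x33164
s_8 = InvRound(s_7, k_0) = 0xD9A0A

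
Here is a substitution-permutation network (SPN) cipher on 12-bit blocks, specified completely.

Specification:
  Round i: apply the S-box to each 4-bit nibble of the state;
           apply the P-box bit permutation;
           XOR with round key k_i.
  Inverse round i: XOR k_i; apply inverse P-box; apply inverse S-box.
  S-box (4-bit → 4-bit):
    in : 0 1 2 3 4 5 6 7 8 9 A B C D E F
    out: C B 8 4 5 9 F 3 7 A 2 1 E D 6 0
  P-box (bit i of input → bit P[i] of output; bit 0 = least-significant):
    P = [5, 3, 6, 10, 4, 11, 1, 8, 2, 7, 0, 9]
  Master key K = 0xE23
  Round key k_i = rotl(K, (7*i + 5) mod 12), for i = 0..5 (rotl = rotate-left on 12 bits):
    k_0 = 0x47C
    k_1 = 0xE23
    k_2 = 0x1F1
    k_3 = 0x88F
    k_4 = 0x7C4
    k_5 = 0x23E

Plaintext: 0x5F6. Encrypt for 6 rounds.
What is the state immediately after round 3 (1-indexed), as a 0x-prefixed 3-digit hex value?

0xB25

s_0 = plaintext = 0x5F6
s_1 = Round(s_0, k_0) = 0x210
s_2 = Round(s_1, k_1) = 0x173
s_3 = Round(s_2, k_2) = 0xB25
s_4 = Round(s_3, k_3) = 0xDAB
s_5 = Round(s_4, k_4) = 0xDE1
s_6 = Round(s_5, k_5) = 0xC11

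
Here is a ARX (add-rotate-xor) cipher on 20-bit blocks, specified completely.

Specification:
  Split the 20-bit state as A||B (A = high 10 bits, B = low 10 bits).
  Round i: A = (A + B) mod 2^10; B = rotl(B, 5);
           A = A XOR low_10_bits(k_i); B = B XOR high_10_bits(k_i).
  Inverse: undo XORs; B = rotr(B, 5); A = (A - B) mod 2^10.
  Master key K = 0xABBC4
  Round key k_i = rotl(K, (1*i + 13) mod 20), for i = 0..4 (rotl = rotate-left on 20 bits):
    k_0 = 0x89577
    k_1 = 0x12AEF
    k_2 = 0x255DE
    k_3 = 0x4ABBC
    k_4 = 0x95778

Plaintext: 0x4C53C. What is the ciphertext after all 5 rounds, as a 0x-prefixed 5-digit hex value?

0x09B67

s_0 = plaintext = 0x4C53C
s_1 = Round(s_0, k_0) = 0xC69AC
s_2 = Round(s_1, k_1) = 0x8A5C7
s_3 = Round(s_2, k_2) = 0x8B87B
s_4 = Round(s_3, k_3) = 0x45649
s_5 = Round(s_4, k_4) = 0x09B67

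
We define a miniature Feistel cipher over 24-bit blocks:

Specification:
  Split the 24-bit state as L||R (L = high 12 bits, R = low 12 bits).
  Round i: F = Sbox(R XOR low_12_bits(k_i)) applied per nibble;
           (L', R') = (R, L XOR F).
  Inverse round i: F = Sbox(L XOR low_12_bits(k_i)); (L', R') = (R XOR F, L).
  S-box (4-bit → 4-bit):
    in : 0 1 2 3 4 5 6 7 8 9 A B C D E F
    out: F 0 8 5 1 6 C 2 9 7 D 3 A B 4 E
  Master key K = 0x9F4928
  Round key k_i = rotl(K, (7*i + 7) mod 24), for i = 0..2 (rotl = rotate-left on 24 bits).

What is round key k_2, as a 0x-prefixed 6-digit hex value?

0x13E925

K = 0x9F4928
k_0 = rotl(K, (7*0+7) mod 24) = rotl(K, 7) = 0xA4944F
k_1 = rotl(K, (7*1+7) mod 24) = rotl(K, 14) = 0x4A27D2
k_2 = rotl(K, (7*2+7) mod 24) = rotl(K, 21) = 0x13E925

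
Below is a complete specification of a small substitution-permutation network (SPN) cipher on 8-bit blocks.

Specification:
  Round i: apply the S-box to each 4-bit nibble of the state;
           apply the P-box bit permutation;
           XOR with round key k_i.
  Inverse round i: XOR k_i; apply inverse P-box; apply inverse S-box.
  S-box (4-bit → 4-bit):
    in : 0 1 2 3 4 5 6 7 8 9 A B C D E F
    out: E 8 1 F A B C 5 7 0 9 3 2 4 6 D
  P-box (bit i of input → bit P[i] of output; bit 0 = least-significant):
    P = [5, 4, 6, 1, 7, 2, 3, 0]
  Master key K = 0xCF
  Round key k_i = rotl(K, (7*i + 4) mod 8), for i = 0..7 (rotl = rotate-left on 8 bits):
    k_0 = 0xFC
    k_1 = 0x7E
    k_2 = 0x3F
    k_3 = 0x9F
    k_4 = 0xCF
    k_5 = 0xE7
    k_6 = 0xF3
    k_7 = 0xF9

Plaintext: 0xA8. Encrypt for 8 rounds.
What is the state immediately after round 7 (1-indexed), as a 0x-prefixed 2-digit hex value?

0x89

s_0 = plaintext = 0xA8
s_1 = Round(s_0, k_0) = 0x0D
s_2 = Round(s_1, k_1) = 0x33
s_3 = Round(s_2, k_2) = 0xC0
s_4 = Round(s_3, k_3) = 0xC9
s_5 = Round(s_4, k_4) = 0xCB
s_6 = Round(s_5, k_5) = 0xD3
s_7 = Round(s_6, k_6) = 0x89
s_8 = Round(s_7, k_7) = 0x75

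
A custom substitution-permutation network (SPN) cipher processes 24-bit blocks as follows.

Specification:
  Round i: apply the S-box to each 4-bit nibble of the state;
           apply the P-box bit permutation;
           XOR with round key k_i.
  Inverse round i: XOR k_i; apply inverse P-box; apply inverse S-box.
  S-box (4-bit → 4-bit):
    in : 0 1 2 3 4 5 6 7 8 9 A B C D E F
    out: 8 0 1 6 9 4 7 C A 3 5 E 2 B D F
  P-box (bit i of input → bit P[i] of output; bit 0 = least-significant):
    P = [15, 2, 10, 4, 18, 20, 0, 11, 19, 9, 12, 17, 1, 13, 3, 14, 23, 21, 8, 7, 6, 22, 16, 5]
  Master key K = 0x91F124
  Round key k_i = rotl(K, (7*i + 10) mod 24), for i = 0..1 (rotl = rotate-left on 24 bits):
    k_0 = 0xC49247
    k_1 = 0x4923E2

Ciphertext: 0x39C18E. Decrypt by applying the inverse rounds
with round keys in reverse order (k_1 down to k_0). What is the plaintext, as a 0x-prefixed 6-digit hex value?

s_0 = ciphertext = 0x39C18E
s_1 = InvRound(s_0, k_1) = 0xDCBCC9
s_2 = InvRound(s_1, k_0) = 0x106983

0x106983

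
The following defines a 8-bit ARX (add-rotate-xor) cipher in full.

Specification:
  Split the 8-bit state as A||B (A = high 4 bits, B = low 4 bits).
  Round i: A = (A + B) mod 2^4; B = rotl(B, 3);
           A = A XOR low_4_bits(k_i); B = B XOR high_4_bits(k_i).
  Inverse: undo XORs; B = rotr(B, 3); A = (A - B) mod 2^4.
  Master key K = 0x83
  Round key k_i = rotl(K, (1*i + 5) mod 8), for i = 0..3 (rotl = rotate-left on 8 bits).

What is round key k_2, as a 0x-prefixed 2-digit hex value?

K = 0x83
k_0 = rotl(K, (1*0+5) mod 8) = rotl(K, 5) = 0x70
k_1 = rotl(K, (1*1+5) mod 8) = rotl(K, 6) = 0xE0
k_2 = rotl(K, (1*2+5) mod 8) = rotl(K, 7) = 0xC1

0xC1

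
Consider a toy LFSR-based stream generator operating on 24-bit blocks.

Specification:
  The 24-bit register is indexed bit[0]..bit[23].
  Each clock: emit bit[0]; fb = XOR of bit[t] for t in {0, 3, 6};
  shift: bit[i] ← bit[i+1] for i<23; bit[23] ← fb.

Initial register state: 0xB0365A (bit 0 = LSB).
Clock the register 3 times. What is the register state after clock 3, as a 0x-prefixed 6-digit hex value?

0x1606CB

reg_0 = 0xB0365A
clock 1: out=0, reg = 0x581B2D
clock 2: out=1, reg = 0x2C0D96
clock 3: out=0, reg = 0x1606CB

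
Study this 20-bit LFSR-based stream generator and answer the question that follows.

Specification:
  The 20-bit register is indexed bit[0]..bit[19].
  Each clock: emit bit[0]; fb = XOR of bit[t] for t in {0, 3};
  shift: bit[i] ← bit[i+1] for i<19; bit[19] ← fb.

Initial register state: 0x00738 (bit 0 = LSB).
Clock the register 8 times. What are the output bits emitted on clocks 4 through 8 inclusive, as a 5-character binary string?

11100

reg_0 = 0x00738
clock 1: out=0, reg = 0x8039C
clock 2: out=0, reg = 0xC01CE
clock 3: out=0, reg = 0xE00E7
clock 4: out=1, reg = 0xF0073
clock 5: out=1, reg = 0xF8039
clock 6: out=1, reg = 0x7C01C
clock 7: out=0, reg = 0xBE00E
clock 8: out=0, reg = 0xDF007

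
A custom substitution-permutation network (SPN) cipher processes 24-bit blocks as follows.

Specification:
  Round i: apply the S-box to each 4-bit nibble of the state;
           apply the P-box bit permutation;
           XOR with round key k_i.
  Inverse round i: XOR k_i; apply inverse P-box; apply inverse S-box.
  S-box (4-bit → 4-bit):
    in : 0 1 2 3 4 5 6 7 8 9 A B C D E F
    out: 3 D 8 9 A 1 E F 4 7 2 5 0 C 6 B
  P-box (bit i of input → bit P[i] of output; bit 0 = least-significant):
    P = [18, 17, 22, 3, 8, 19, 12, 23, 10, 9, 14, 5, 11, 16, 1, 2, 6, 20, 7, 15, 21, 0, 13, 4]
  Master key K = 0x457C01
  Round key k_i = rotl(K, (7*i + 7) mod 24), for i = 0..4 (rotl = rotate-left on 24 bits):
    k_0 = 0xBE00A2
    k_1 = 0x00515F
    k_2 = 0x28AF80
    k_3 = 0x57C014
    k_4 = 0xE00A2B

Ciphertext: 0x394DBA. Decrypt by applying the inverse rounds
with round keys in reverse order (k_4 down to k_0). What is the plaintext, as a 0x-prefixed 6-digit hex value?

s_0 = ciphertext = 0x394DBA
s_1 = InvRound(s_0, k_4) = 0x4EA9F8
s_2 = InvRound(s_1, k_3) = 0x89FD02
s_3 = InvRound(s_2, k_2) = 0x58EEDC
s_4 = InvRound(s_3, k_1) = 0xE6B098
s_5 = InvRound(s_4, k_0) = 0xD482ED

0xD482ED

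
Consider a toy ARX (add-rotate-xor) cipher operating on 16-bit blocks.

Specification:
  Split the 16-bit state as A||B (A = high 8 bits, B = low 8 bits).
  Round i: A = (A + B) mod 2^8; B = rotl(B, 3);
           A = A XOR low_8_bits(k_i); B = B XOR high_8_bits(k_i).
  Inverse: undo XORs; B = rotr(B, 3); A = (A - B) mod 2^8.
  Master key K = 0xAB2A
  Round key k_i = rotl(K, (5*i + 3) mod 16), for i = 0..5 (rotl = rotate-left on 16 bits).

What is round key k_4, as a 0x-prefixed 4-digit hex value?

0x9555

K = 0xAB2A
k_0 = rotl(K, (5*0+3) mod 16) = rotl(K, 3) = 0x5955
k_1 = rotl(K, (5*1+3) mod 16) = rotl(K, 8) = 0x2AAB
k_2 = rotl(K, (5*2+3) mod 16) = rotl(K, 13) = 0x5565
k_3 = rotl(K, (5*3+3) mod 16) = rotl(K, 2) = 0xACAA
k_4 = rotl(K, (5*4+3) mod 16) = rotl(K, 7) = 0x9555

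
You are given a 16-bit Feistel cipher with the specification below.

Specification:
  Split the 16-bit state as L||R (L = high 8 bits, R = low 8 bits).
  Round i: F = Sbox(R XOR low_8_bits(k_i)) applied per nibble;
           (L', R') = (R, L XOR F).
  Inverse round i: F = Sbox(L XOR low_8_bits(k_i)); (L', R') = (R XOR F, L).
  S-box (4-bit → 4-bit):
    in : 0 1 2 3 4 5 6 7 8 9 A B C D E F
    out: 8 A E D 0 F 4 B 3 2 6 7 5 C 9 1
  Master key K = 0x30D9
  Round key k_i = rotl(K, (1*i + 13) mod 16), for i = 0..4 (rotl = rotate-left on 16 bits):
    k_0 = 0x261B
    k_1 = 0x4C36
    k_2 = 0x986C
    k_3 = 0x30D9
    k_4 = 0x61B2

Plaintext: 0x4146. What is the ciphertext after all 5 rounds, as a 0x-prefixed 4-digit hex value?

s_0 = plaintext = 0x4146
s_1 = Round(s_0, k_0) = 0x46BD
s_2 = Round(s_1, k_1) = 0xBD71
s_3 = Round(s_2, k_2) = 0x7111
s_4 = Round(s_3, k_3) = 0x1122
s_5 = Round(s_4, k_4) = 0x2239

0x2239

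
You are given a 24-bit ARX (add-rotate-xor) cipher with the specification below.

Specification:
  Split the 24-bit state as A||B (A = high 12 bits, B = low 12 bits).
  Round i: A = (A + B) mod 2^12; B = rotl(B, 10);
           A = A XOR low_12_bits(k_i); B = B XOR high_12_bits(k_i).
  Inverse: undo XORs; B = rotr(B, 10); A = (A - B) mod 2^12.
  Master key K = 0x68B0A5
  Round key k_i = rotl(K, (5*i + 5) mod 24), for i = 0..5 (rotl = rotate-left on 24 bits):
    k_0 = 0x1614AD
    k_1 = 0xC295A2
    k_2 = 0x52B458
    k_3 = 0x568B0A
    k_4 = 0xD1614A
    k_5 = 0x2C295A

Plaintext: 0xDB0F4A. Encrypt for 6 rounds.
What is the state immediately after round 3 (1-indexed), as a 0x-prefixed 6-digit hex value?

0xD7518A

s_0 = plaintext = 0xDB0F4A
s_1 = Round(s_0, k_0) = 0x857AB3
s_2 = Round(s_1, k_1) = 0x6A8285
s_3 = Round(s_2, k_2) = 0xD7518A
s_4 = Round(s_3, k_3) = 0x5F5D0A
s_5 = Round(s_4, k_4) = 0x3B5654
s_6 = Round(s_5, k_5) = 0x353357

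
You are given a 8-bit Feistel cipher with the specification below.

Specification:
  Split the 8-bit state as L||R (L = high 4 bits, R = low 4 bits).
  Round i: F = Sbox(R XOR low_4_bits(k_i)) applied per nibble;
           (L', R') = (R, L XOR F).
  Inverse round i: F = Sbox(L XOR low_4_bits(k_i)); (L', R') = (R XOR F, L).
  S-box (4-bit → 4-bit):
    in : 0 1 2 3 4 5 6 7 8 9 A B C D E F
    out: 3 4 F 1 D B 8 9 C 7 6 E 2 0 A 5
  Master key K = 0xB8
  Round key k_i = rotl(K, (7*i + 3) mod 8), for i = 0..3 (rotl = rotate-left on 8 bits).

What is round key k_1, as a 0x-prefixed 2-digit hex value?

0xE2

K = 0xB8
k_0 = rotl(K, (7*0+3) mod 8) = rotl(K, 3) = 0xC5
k_1 = rotl(K, (7*1+3) mod 8) = rotl(K, 2) = 0xE2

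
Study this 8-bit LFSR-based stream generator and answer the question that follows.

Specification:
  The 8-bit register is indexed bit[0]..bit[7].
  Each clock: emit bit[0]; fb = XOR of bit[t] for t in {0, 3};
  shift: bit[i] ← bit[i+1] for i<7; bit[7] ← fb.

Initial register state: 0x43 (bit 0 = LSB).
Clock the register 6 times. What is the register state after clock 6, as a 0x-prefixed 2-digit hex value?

0xAD

reg_0 = 0x43
clock 1: out=1, reg = 0xA1
clock 2: out=1, reg = 0xD0
clock 3: out=0, reg = 0x68
clock 4: out=0, reg = 0xB4
clock 5: out=0, reg = 0x5A
clock 6: out=0, reg = 0xAD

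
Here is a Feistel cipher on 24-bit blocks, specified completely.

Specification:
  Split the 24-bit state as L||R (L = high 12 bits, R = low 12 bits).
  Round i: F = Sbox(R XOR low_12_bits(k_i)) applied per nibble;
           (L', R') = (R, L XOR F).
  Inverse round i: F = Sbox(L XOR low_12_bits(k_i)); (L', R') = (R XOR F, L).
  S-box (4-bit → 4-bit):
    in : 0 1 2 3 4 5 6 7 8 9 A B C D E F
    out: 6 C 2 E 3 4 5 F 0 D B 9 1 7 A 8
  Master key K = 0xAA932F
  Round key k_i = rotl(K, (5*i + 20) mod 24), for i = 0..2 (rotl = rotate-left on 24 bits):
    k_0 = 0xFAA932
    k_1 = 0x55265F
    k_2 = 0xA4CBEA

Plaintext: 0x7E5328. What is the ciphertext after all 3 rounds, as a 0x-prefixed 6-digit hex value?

s_0 = plaintext = 0x7E5328
s_1 = Round(s_0, k_0) = 0x328C2E
s_2 = Round(s_1, k_1) = 0xC2E8D4
s_3 = Round(s_2, k_2) = 0x8D42C4

0x8D42C4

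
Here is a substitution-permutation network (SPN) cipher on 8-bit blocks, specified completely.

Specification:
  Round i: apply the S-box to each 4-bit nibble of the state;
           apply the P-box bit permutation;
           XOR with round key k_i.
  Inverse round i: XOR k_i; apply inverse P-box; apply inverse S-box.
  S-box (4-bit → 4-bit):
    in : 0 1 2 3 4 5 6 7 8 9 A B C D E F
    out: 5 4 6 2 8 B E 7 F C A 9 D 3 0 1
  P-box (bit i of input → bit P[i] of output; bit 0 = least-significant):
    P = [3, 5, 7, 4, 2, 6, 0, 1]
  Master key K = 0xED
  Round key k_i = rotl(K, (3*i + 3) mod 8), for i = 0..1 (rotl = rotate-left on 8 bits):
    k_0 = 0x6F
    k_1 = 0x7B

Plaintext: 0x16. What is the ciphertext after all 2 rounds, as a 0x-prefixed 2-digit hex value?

s_0 = plaintext = 0x16
s_1 = Round(s_0, k_0) = 0xDE
s_2 = Round(s_1, k_1) = 0x3F

0x3F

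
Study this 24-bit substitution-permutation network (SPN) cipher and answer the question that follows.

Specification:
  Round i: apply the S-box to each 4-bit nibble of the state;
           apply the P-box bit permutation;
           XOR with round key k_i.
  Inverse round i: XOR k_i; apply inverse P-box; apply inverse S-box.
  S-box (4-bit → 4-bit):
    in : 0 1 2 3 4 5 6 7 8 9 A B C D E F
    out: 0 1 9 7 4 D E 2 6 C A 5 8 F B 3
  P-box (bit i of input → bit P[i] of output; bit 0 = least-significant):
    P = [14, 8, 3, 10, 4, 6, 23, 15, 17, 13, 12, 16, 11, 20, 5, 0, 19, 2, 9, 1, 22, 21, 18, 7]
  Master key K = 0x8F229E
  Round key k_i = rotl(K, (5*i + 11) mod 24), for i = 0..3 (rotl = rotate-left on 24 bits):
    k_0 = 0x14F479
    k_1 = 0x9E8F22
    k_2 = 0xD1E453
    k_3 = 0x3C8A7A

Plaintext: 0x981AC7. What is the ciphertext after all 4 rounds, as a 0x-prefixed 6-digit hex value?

s_0 = plaintext = 0x981AC7
s_1 = Round(s_0, k_0) = 0x115FFD
s_2 = Round(s_1, k_1) = 0xD4E25B
s_3 = Round(s_2, k_2) = 0x262ECA
s_4 = Round(s_3, k_3) = 0x7F25FD

0x7F25FD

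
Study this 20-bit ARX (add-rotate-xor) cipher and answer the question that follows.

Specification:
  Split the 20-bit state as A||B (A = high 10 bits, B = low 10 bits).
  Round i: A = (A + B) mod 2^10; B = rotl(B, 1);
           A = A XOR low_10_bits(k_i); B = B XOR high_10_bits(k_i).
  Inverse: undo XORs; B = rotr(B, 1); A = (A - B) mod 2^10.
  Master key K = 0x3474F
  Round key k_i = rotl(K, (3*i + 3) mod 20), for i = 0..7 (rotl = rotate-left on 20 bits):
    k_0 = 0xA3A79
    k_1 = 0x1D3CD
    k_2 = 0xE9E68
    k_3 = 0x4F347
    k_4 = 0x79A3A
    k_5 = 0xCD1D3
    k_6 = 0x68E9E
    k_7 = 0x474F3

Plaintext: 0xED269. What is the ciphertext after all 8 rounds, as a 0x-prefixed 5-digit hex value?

0xA914E

s_0 = plaintext = 0xED269
s_1 = Round(s_0, k_0) = 0x1925D
s_2 = Round(s_1, k_1) = 0x430CF
s_3 = Round(s_2, k_2) = 0xECE39
s_4 = Round(s_3, k_3) = 0xAAD4F
s_5 = Round(s_4, k_4) = 0x70378
s_6 = Round(s_5, k_5) = 0x3ADC5
s_7 = Round(s_6, k_6) = 0x0BA29
s_8 = Round(s_7, k_7) = 0xA914E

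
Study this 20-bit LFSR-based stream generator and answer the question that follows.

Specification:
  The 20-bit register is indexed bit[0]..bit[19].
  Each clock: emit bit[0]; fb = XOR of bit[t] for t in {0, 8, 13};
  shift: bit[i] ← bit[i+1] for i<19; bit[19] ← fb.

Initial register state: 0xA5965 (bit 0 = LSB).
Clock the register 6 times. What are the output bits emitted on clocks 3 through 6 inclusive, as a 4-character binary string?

reg_0 = 0xA5965
clock 1: out=1, reg = 0x52CB2
clock 2: out=0, reg = 0xA9659
clock 3: out=1, reg = 0xD4B2C
clock 4: out=0, reg = 0xEA596
clock 5: out=0, reg = 0x752CB
clock 6: out=1, reg = 0xBA965

1001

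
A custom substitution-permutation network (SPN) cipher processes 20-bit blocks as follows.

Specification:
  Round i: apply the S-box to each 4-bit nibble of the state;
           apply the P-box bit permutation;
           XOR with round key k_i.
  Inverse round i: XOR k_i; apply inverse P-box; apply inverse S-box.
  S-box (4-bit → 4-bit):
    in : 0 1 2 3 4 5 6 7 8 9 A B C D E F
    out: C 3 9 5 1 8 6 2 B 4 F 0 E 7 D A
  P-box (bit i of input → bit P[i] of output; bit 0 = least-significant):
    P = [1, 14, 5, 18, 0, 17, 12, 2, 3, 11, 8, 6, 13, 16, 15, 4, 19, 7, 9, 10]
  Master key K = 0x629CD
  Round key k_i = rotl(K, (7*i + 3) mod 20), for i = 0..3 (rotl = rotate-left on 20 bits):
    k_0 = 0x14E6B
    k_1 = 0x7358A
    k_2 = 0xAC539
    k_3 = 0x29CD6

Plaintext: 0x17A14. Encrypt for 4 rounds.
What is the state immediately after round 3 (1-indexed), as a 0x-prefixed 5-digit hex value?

0xE072C

s_0 = plaintext = 0x17A14
s_1 = Round(s_0, k_0) = 0xA47A0
s_2 = Round(s_1, k_1) = 0x90B2F
s_3 = Round(s_2, k_2) = 0xE072C
s_4 = Round(s_3, k_3) = 0xE52E3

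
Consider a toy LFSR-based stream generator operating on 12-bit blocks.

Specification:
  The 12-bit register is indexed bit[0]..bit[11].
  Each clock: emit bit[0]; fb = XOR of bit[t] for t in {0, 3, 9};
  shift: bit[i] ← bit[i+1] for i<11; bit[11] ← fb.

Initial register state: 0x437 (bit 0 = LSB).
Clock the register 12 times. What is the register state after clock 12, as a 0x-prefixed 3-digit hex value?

0xDEB

reg_0 = 0x437
clock 1: out=1, reg = 0xA1B
clock 2: out=1, reg = 0xD0D
clock 3: out=1, reg = 0x686
clock 4: out=0, reg = 0xB43
clock 5: out=1, reg = 0x5A1
clock 6: out=1, reg = 0xAD0
clock 7: out=0, reg = 0xD68
clock 8: out=0, reg = 0xEB4
clock 9: out=0, reg = 0xF5A
clock 10: out=0, reg = 0x7AD
clock 11: out=1, reg = 0xBD6
clock 12: out=0, reg = 0xDEB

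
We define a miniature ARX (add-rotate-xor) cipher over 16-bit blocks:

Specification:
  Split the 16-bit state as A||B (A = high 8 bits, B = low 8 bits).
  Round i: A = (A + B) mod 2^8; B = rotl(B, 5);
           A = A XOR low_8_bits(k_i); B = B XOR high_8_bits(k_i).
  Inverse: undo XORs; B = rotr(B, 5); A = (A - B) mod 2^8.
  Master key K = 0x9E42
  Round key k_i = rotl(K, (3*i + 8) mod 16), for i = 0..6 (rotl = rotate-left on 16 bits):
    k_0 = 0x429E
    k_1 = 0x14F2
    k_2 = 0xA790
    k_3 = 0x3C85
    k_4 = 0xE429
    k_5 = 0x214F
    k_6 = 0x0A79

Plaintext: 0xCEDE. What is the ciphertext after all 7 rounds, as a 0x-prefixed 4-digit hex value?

s_0 = plaintext = 0xCEDE
s_1 = Round(s_0, k_0) = 0x3299
s_2 = Round(s_1, k_1) = 0x3927
s_3 = Round(s_2, k_2) = 0xF043
s_4 = Round(s_3, k_3) = 0xB654
s_5 = Round(s_4, k_4) = 0x236E
s_6 = Round(s_5, k_5) = 0xDEEC
s_7 = Round(s_6, k_6) = 0xB397

0xB397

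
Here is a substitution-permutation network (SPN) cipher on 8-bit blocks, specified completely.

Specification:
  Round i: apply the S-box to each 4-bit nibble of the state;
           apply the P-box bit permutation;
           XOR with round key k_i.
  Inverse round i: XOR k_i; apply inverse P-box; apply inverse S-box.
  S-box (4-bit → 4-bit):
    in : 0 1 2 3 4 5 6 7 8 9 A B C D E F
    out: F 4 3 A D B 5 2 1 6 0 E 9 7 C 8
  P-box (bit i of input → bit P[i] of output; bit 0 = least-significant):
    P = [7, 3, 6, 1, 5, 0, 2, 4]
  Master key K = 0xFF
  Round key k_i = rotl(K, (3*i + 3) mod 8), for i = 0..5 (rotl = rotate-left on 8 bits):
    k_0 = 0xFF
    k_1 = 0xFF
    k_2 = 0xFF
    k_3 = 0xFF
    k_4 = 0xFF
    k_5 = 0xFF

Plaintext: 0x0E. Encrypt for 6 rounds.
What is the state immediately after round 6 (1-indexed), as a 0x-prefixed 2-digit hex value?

0xC0

s_0 = plaintext = 0x0E
s_1 = Round(s_0, k_0) = 0x88
s_2 = Round(s_1, k_1) = 0x5F
s_3 = Round(s_2, k_2) = 0xCC
s_4 = Round(s_3, k_3) = 0x4D
s_5 = Round(s_4, k_4) = 0x03
s_6 = Round(s_5, k_5) = 0xC0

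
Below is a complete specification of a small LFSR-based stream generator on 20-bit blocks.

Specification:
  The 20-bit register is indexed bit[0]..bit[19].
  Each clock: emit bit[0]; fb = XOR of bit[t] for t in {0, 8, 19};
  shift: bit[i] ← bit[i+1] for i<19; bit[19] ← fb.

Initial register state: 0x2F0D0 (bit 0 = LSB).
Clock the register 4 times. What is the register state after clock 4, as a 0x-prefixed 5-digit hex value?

reg_0 = 0x2F0D0
clock 1: out=0, reg = 0x17868
clock 2: out=0, reg = 0x0BC34
clock 3: out=0, reg = 0x05E1A
clock 4: out=0, reg = 0x02F0D

0x02F0D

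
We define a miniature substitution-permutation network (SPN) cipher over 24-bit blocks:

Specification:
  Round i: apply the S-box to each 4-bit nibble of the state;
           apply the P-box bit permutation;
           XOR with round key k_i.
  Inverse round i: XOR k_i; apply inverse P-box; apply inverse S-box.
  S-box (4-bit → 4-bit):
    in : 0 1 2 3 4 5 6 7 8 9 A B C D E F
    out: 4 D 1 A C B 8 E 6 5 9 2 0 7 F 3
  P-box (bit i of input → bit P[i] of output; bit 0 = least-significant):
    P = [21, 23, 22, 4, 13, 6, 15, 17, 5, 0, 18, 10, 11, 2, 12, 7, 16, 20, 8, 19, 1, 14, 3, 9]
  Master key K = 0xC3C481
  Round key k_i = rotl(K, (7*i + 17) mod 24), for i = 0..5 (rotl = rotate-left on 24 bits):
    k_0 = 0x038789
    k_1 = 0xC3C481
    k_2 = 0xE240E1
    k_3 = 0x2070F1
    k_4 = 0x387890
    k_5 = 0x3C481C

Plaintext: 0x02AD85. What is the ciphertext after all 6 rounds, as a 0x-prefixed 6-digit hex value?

0x6BC6E8

s_0 = plaintext = 0x02AD85
s_1 = Round(s_0, k_0) = 0xA60F70
s_2 = Round(s_1, k_1) = 0x8956E2
s_3 = Round(s_2, k_2) = 0xC1AD2D
s_4 = Round(s_3, k_3) = 0xCD5950
s_5 = Round(s_4, k_4) = 0x6F5174
s_6 = Round(s_5, k_5) = 0x6BC6E8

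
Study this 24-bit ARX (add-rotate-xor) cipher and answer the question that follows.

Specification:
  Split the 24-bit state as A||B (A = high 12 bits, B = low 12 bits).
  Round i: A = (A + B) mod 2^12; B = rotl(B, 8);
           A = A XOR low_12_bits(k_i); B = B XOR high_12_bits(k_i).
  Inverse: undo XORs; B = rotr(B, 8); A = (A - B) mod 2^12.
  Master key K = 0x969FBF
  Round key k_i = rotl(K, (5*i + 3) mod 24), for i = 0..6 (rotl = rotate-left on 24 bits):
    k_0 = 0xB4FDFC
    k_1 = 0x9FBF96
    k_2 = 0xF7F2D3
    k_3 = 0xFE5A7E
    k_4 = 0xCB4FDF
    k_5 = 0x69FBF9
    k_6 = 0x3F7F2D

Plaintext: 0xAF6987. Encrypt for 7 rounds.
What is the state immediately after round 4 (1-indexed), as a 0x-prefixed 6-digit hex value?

s_0 = plaintext = 0xAF6987
s_1 = Round(s_0, k_0) = 0x981CD7
s_2 = Round(s_1, k_1) = 0x9CEE36
s_3 = Round(s_2, k_2) = 0xAD799C
s_4 = Round(s_3, k_3) = 0xE0D37C
s_5 = Round(s_4, k_4) = 0xE56083
s_6 = Round(s_5, k_5) = 0x520597
s_7 = Round(s_6, k_6) = 0x59A4AE

0xE0D37C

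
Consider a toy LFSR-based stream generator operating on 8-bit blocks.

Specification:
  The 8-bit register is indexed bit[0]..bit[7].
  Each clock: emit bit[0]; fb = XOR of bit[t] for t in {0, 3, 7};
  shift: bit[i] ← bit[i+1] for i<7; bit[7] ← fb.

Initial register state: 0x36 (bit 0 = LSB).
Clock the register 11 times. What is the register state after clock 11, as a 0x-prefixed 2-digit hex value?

reg_0 = 0x36
clock 1: out=0, reg = 0x1B
clock 2: out=1, reg = 0x0D
clock 3: out=1, reg = 0x06
clock 4: out=0, reg = 0x03
clock 5: out=1, reg = 0x81
clock 6: out=1, reg = 0x40
clock 7: out=0, reg = 0x20
clock 8: out=0, reg = 0x10
clock 9: out=0, reg = 0x08
clock 10: out=0, reg = 0x84
clock 11: out=0, reg = 0xC2

0xC2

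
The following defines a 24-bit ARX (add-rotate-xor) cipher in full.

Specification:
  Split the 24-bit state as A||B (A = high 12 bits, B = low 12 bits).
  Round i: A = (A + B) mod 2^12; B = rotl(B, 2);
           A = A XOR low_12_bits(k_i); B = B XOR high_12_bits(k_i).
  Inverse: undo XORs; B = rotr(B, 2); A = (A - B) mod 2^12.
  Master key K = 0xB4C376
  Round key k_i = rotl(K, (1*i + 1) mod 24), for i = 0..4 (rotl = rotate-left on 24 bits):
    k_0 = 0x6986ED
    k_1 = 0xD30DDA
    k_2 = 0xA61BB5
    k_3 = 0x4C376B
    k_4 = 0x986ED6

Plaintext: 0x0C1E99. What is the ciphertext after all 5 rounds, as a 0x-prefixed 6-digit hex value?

0x994F6A

s_0 = plaintext = 0x0C1E99
s_1 = Round(s_0, k_0) = 0x9B7CFF
s_2 = Round(s_1, k_1) = 0xB6CECF
s_3 = Round(s_2, k_2) = 0x18E15E
s_4 = Round(s_3, k_3) = 0x5871BB
s_5 = Round(s_4, k_4) = 0x994F6A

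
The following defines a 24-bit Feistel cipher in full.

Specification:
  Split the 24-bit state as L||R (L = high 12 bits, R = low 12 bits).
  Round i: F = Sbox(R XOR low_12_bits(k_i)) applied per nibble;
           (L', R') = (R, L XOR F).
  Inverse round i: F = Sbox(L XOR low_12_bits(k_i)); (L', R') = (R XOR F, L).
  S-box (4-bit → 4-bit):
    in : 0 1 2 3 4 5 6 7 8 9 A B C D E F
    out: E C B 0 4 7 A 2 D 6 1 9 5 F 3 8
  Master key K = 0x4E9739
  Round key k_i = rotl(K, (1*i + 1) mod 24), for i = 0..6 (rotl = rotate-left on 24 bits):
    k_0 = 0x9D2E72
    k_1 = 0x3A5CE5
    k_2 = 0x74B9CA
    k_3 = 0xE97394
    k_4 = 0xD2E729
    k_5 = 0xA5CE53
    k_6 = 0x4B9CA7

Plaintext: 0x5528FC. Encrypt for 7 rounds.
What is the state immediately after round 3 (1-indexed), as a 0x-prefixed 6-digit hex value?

0x8583EA

s_0 = plaintext = 0x5528FC
s_1 = Round(s_0, k_0) = 0x8FCF81
s_2 = Round(s_1, k_1) = 0xF81858
s_3 = Round(s_2, k_2) = 0x8583EA
s_4 = Round(s_3, k_3) = 0x3EA67B
s_5 = Round(s_4, k_4) = 0x67BF91
s_6 = Round(s_5, k_5) = 0xF91A20
s_7 = Round(s_6, k_6) = 0xA20543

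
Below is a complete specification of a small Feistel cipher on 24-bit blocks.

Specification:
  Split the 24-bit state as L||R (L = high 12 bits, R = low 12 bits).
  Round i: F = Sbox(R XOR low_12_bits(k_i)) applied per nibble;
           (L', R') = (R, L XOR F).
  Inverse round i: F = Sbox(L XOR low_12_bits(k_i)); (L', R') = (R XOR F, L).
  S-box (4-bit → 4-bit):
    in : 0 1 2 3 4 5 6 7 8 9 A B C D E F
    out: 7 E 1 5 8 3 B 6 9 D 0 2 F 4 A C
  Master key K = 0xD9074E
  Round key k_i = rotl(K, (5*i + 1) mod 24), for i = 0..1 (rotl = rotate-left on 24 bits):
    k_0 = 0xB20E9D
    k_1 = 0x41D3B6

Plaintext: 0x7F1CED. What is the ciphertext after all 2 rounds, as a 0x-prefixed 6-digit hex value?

s_0 = plaintext = 0x7F1CED
s_1 = Round(s_0, k_0) = 0xCED696
s_2 = Round(s_1, k_1) = 0x696FFA

0x696FFA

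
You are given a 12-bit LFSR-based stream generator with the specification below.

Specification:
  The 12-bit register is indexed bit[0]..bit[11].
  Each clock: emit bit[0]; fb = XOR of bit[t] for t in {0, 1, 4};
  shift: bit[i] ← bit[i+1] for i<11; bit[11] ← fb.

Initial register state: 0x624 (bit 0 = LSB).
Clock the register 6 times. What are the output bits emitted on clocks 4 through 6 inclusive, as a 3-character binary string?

reg_0 = 0x624
clock 1: out=0, reg = 0x312
clock 2: out=0, reg = 0x189
clock 3: out=1, reg = 0x8C4
clock 4: out=0, reg = 0x462
clock 5: out=0, reg = 0xA31
clock 6: out=1, reg = 0x518

001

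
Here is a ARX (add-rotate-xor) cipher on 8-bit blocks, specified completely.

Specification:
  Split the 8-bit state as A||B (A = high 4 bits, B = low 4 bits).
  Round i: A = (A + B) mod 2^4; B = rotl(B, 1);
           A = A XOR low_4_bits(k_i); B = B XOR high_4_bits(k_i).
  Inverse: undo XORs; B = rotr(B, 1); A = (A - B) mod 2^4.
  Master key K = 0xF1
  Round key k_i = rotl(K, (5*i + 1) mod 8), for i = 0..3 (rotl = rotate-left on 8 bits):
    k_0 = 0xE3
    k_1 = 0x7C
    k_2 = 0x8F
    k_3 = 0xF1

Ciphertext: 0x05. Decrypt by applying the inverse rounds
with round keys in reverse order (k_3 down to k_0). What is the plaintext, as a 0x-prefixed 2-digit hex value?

s_0 = ciphertext = 0x05
s_1 = InvRound(s_0, k_3) = 0xC5
s_2 = InvRound(s_1, k_2) = 0x5E
s_3 = InvRound(s_2, k_1) = 0xDC
s_4 = InvRound(s_3, k_0) = 0xD1

0xD1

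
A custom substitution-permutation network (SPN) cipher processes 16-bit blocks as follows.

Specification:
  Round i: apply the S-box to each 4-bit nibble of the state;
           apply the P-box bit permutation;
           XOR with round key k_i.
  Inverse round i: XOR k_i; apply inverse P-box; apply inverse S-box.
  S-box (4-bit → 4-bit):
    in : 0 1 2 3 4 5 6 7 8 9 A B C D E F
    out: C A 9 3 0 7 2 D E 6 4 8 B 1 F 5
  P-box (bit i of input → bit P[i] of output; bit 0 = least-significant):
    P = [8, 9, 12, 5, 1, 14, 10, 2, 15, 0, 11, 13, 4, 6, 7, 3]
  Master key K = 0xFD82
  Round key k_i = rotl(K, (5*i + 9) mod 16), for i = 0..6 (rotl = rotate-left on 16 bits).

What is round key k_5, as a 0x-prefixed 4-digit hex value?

0xF60B

K = 0xFD82
k_0 = rotl(K, (5*0+9) mod 16) = rotl(K, 9) = 0x05FB
k_1 = rotl(K, (5*1+9) mod 16) = rotl(K, 14) = 0xBF60
k_2 = rotl(K, (5*2+9) mod 16) = rotl(K, 3) = 0xEC17
k_3 = rotl(K, (5*3+9) mod 16) = rotl(K, 8) = 0x82FD
k_4 = rotl(K, (5*4+9) mod 16) = rotl(K, 13) = 0x5FB0
k_5 = rotl(K, (5*5+9) mod 16) = rotl(K, 2) = 0xF60B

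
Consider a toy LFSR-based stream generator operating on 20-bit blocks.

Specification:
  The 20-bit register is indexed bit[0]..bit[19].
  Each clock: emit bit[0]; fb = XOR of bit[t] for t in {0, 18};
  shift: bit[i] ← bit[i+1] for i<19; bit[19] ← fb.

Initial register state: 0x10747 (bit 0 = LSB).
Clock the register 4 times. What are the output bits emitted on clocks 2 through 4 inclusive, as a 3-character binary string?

110

reg_0 = 0x10747
clock 1: out=1, reg = 0x883A3
clock 2: out=1, reg = 0xC41D1
clock 3: out=1, reg = 0x620E8
clock 4: out=0, reg = 0xB1074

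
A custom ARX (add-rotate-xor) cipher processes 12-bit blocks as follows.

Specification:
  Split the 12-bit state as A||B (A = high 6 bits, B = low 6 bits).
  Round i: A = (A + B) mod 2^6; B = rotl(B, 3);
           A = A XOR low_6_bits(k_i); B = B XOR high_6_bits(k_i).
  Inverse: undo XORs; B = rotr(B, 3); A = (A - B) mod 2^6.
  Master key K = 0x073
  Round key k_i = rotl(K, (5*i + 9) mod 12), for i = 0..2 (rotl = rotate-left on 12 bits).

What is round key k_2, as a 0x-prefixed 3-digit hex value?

K = 0x073
k_0 = rotl(K, (5*0+9) mod 12) = rotl(K, 9) = 0x60E
k_1 = rotl(K, (5*1+9) mod 12) = rotl(K, 2) = 0x1CC
k_2 = rotl(K, (5*2+9) mod 12) = rotl(K, 7) = 0x983

0x983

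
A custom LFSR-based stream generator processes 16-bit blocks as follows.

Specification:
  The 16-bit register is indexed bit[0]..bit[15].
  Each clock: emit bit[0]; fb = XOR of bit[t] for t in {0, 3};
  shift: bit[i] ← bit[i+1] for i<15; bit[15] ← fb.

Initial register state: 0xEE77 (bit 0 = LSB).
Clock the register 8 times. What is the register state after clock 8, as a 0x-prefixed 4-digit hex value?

reg_0 = 0xEE77
clock 1: out=1, reg = 0xF73B
clock 2: out=1, reg = 0x7B9D
clock 3: out=1, reg = 0x3DCE
clock 4: out=0, reg = 0x9EE7
clock 5: out=1, reg = 0xCF73
clock 6: out=1, reg = 0xE7B9
clock 7: out=1, reg = 0x73DC
clock 8: out=0, reg = 0xB9EE

0xB9EE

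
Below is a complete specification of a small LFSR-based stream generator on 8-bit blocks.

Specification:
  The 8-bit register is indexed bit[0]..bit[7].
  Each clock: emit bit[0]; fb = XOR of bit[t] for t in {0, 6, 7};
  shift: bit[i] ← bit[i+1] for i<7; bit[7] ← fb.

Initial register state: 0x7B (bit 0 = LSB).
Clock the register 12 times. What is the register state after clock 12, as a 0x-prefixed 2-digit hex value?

reg_0 = 0x7B
clock 1: out=1, reg = 0x3D
clock 2: out=1, reg = 0x9E
clock 3: out=0, reg = 0xCF
clock 4: out=1, reg = 0xE7
clock 5: out=1, reg = 0xF3
clock 6: out=1, reg = 0xF9
clock 7: out=1, reg = 0xFC
clock 8: out=0, reg = 0x7E
clock 9: out=0, reg = 0xBF
clock 10: out=1, reg = 0x5F
clock 11: out=1, reg = 0x2F
clock 12: out=1, reg = 0x97

0x97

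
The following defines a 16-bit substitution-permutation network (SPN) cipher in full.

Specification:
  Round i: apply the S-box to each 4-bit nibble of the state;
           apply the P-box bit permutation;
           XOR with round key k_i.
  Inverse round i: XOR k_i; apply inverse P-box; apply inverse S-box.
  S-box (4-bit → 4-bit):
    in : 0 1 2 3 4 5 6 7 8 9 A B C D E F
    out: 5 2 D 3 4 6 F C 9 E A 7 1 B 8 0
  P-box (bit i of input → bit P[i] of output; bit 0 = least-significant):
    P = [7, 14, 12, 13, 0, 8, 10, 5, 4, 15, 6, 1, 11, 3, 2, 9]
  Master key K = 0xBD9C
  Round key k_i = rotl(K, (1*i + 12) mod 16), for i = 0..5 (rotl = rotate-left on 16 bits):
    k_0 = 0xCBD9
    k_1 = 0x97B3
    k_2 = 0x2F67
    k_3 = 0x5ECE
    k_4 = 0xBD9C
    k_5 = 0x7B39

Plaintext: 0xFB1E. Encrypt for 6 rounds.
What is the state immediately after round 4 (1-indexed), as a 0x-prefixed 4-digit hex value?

0x2DB7

s_0 = plaintext = 0xFB1E
s_1 = Round(s_0, k_0) = 0x6A89
s_2 = Round(s_1, k_1) = 0x6D9C
s_3 = Round(s_2, k_2) = 0xA0D9
s_4 = Round(s_3, k_3) = 0x2DB7
s_5 = Round(s_4, k_4) = 0x028B
s_6 = Round(s_5, k_5) = 0x23CE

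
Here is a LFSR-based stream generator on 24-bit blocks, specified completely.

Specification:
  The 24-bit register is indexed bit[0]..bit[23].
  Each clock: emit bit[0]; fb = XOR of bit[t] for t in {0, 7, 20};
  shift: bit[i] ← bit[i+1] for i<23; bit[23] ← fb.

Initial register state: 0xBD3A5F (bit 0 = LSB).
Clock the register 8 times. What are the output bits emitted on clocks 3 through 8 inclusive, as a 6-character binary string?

111010

reg_0 = 0xBD3A5F
clock 1: out=1, reg = 0x5E9D2F
clock 2: out=1, reg = 0x2F4E97
clock 3: out=1, reg = 0x17A74B
clock 4: out=1, reg = 0x0BD3A5
clock 5: out=1, reg = 0x05E9D2
clock 6: out=0, reg = 0x82F4E9
clock 7: out=1, reg = 0x417A74
clock 8: out=0, reg = 0x20BD3A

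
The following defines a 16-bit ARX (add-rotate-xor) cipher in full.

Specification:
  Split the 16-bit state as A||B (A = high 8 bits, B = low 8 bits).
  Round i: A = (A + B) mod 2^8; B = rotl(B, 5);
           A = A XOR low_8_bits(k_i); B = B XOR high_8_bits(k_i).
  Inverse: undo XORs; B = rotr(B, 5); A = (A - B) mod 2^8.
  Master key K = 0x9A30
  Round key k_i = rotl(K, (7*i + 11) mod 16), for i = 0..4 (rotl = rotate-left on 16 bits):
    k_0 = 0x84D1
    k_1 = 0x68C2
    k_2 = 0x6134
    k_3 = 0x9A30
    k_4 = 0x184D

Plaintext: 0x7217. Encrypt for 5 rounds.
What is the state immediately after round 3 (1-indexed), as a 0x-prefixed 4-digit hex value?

0x14F5

s_0 = plaintext = 0x7217
s_1 = Round(s_0, k_0) = 0x5866
s_2 = Round(s_1, k_1) = 0x7CA4
s_3 = Round(s_2, k_2) = 0x14F5
s_4 = Round(s_3, k_3) = 0x3924
s_5 = Round(s_4, k_4) = 0x109C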